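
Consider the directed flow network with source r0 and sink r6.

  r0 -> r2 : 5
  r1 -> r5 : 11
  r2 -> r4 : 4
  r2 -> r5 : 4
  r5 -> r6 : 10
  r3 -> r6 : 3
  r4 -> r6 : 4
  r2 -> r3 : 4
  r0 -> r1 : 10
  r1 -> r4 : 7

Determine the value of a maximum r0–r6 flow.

15

Augment r0→r1→r4→r6: bottleneck 4, flow now 4.
Augment r0→r1→r5→r6: bottleneck 6, flow now 10.
Augment r0→r2→r3→r6: bottleneck 3, flow now 13.
Augment r0→r2→r5→r6: bottleneck 2, flow now 15.
No augmenting path remains; maximum flow = 15.
In the residual graph, reachable from r0: {r0}.
Min-cut edges: r0→r1 (10), r0→r2 (5); capacity 10 + 5 = 15.
This cut is saturated, so no flow can exceed 15.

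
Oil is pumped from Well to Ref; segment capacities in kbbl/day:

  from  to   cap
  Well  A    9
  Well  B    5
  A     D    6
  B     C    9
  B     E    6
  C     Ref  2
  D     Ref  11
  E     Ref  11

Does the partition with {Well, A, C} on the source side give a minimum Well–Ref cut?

No — its capacity is 13, but the minimum cut has capacity 11.

Given cut capacity: 5 + 6 + 2 = 13.
Augment Well→A→D→Ref: bottleneck 6, flow now 6.
Augment Well→B→C→Ref: bottleneck 2, flow now 8.
Augment Well→B→E→Ref: bottleneck 3, flow now 11.
No augmenting path remains; maximum flow = 11.
In the residual graph, reachable from Well: {Well, A}.
Min-cut edges: Well→B (5), A→D (6); capacity 5 + 6 = 11.
Cut capacity 13 exceeds the max flow 11, so it is not minimum.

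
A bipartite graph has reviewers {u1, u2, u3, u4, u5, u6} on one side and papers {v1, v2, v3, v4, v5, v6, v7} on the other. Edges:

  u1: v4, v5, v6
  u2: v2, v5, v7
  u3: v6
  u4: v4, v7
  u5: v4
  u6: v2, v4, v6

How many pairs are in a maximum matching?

Unit-capacity flow: source→left, listed edges, right→sink; max matching = max flow.
Augmenting path u1→v4 (+1); matched 1.
Augmenting path u2→v2 (+1); matched 2.
Augmenting path u3→v6 (+1); matched 3.
Augmenting path u4→v7 (+1); matched 4.
Augmenting path u5→v4→u1→v5 (+1); matched 5.
No augmenting path remains; maximum matching = 5.
König certificate: {v2, v4, v5, v6, v7} is a vertex cover of size 5 (every listed pair touches it), so no matching can be larger.

5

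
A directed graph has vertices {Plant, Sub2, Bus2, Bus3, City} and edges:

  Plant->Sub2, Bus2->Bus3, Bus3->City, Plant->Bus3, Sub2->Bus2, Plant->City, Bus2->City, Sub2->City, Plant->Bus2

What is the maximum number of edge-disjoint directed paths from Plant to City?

Assign every edge capacity 1; by Menger, the answer equals the max flow.
Path Plant→City (+1); total 1.
Path Plant→Sub2→City (+1); total 2.
Path Plant→Bus2→City (+1); total 3.
Path Plant→Bus3→City (+1); total 4.
No residual Plant→City path; max flow = 4.
Certifying cut of size 4: {Plant→Bus2, Plant→Bus3, Plant→City, Plant→Sub2}.

4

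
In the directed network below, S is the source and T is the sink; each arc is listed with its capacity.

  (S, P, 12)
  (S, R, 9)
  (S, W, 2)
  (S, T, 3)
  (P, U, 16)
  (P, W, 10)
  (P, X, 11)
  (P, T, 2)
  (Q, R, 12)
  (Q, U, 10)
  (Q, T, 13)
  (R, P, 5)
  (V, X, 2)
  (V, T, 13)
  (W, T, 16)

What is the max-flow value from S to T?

Augment S→T: bottleneck 3, flow now 3.
Augment S→P→T: bottleneck 2, flow now 5.
Augment S→W→T: bottleneck 2, flow now 7.
Augment S→P→W→T: bottleneck 10, flow now 17.
No augmenting path remains; maximum flow = 17.
In the residual graph, reachable from S: {S, P, R, U, X}.
Min-cut edges: S→W (2), S→T (3), P→W (10), P→T (2); capacity 2 + 3 + 10 + 2 = 17.
This cut is saturated, so no flow can exceed 17.

17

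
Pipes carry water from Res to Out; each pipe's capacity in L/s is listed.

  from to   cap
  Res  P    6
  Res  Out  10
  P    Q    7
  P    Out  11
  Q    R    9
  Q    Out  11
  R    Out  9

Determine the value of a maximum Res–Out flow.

16

Augment Res→Out: bottleneck 10, flow now 10.
Augment Res→P→Out: bottleneck 6, flow now 16.
No augmenting path remains; maximum flow = 16.
In the residual graph, reachable from Res: {Res}.
Min-cut edges: Res→P (6), Res→Out (10); capacity 6 + 10 = 16.
This cut is saturated, so no flow can exceed 16.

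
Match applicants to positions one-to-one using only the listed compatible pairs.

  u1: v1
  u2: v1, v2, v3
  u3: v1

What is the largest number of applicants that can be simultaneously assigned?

Unit-capacity flow: source→left, listed edges, right→sink; max matching = max flow.
Augmenting path u1→v1 (+1); matched 1.
Augmenting path u2→v2 (+1); matched 2.
No augmenting path remains; maximum matching = 2.
König certificate: {u2, v1} is a vertex cover of size 2 (every listed pair touches it), so no matching can be larger.

2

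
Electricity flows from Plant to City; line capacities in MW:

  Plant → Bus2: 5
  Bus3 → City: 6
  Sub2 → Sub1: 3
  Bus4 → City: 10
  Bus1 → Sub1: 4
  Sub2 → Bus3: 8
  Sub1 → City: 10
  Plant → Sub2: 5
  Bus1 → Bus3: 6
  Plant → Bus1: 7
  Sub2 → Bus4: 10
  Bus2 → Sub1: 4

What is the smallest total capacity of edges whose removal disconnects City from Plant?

Augment Plant→Bus2→Sub1→City: bottleneck 4, flow now 4.
Augment Plant→Sub2→Bus3→City: bottleneck 5, flow now 9.
Augment Plant→Bus1→Bus3→City: bottleneck 1, flow now 10.
Augment Plant→Bus1→Sub1→City: bottleneck 4, flow now 14.
Augment Plant→Bus1→Bus3→Sub2→Bus4→City: bottleneck 2, flow now 16. (uses reverse residual edge)
No augmenting path remains; maximum flow = 16.
By max-flow min-cut, the minimum cut capacity equals the max flow.
In the residual graph, reachable from Plant: {Plant, Bus2}.
Min-cut edges: Plant→Sub2 (5), Plant→Bus1 (7), Bus2→Sub1 (4); capacity 5 + 7 + 4 = 16.

16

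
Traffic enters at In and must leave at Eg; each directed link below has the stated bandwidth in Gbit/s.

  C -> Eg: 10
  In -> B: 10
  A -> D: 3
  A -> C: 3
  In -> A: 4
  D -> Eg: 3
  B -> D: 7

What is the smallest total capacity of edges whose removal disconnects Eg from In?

6

Augment In→A→C→Eg: bottleneck 3, flow now 3.
Augment In→A→D→Eg: bottleneck 1, flow now 4.
Augment In→B→D→Eg: bottleneck 2, flow now 6.
No augmenting path remains; maximum flow = 6.
By max-flow min-cut, the minimum cut capacity equals the max flow.
In the residual graph, reachable from In: {In, A, B, D}.
Min-cut edges: A→C (3), D→Eg (3); capacity 3 + 3 = 6.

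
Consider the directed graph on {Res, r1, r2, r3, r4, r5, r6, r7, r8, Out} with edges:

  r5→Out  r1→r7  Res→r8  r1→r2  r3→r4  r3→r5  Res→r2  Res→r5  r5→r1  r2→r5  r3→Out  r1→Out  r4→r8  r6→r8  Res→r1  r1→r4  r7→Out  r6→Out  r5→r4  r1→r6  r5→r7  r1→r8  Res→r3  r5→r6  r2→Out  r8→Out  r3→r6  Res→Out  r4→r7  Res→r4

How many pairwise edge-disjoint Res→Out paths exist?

7

Assign every edge capacity 1; by Menger, the answer equals the max flow.
Path Res→Out (+1); total 1.
Path Res→r1→Out (+1); total 2.
Path Res→r2→Out (+1); total 3.
Path Res→r3→Out (+1); total 4.
Path Res→r5→Out (+1); total 5.
Path Res→r8→Out (+1); total 6.
Path Res→r4→r7→Out (+1); total 7.
No residual Res→Out path; max flow = 7.
Certifying cut of size 7: {Res→Out, Res→r1, Res→r2, Res→r3, Res→r4, Res→r5, Res→r8}.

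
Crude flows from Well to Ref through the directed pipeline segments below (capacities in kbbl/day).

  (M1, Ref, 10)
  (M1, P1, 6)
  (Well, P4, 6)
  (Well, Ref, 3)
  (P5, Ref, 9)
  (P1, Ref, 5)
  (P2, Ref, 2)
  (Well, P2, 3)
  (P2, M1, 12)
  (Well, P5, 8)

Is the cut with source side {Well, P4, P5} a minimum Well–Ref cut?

Given cut capacity: 3 + 3 + 9 = 15.
Augment Well→Ref: bottleneck 3, flow now 3.
Augment Well→P2→Ref: bottleneck 2, flow now 5.
Augment Well→P5→Ref: bottleneck 8, flow now 13.
Augment Well→P2→M1→Ref: bottleneck 1, flow now 14.
No augmenting path remains; maximum flow = 14.
In the residual graph, reachable from Well: {Well, P4}.
Min-cut edges: Well→P2 (3), Well→P5 (8), Well→Ref (3); capacity 3 + 8 + 3 = 14.
Cut capacity 15 exceeds the max flow 14, so it is not minimum.

No — its capacity is 15, but the minimum cut has capacity 14.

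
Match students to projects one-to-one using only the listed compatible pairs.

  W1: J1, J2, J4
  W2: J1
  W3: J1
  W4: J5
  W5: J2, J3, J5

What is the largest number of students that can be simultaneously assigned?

4

Unit-capacity flow: source→left, listed edges, right→sink; max matching = max flow.
Augmenting path W1→J1 (+1); matched 1.
Augmenting path W4→J5 (+1); matched 2.
Augmenting path W5→J2 (+1); matched 3.
Augmenting path W2→J1→W1→J4 (+1); matched 4.
No augmenting path remains; maximum matching = 4.
König certificate: {W1, W4, W5, J1} is a vertex cover of size 4 (every listed pair touches it), so no matching can be larger.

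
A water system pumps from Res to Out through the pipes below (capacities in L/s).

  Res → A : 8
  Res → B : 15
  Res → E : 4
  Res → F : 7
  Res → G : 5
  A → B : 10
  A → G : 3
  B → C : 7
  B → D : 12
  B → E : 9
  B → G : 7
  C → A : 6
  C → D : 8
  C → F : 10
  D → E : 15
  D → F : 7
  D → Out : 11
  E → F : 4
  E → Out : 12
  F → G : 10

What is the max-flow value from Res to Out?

23

Augment Res→E→Out: bottleneck 4, flow now 4.
Augment Res→B→D→Out: bottleneck 11, flow now 15.
Augment Res→B→E→Out: bottleneck 4, flow now 19.
Augment Res→A→B→E→Out: bottleneck 4, flow now 23.
No augmenting path remains; maximum flow = 23.
In the residual graph, reachable from Res: {Res, A, B, C, D, E, F, G}.
Min-cut edges: D→Out (11), E→Out (12); capacity 11 + 12 = 23.
This cut is saturated, so no flow can exceed 23.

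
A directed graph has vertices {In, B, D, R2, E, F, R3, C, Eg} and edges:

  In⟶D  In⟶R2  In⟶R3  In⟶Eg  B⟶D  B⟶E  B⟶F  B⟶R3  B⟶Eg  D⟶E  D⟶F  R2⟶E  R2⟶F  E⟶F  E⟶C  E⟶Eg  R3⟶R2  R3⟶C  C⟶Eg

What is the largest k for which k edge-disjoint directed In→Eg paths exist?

3

Assign every edge capacity 1; by Menger, the answer equals the max flow.
Path In→Eg (+1); total 1.
Path In→D→E→Eg (+1); total 2.
Path In→R3→C→Eg (+1); total 3.
No residual In→Eg path; max flow = 3.
Certifying cut of size 3: {C→Eg, E→Eg, In→Eg}.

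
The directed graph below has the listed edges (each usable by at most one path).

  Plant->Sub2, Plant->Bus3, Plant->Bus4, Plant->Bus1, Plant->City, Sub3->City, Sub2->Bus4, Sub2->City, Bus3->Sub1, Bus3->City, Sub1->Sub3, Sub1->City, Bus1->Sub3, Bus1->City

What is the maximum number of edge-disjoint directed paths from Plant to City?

Assign every edge capacity 1; by Menger, the answer equals the max flow.
Path Plant→City (+1); total 1.
Path Plant→Sub2→City (+1); total 2.
Path Plant→Bus3→City (+1); total 3.
Path Plant→Bus1→City (+1); total 4.
No residual Plant→City path; max flow = 4.
Certifying cut of size 4: {Plant→Bus1, Plant→Bus3, Plant→City, Plant→Sub2}.

4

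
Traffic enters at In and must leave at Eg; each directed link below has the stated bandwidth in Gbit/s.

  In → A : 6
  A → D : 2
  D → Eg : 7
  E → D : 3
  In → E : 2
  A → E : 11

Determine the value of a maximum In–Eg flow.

5

Augment In→A→D→Eg: bottleneck 2, flow now 2.
Augment In→E→D→Eg: bottleneck 2, flow now 4.
Augment In→A→E→D→Eg: bottleneck 1, flow now 5.
No augmenting path remains; maximum flow = 5.
In the residual graph, reachable from In: {In, A, E}.
Min-cut edges: A→D (2), E→D (3); capacity 2 + 3 = 5.
This cut is saturated, so no flow can exceed 5.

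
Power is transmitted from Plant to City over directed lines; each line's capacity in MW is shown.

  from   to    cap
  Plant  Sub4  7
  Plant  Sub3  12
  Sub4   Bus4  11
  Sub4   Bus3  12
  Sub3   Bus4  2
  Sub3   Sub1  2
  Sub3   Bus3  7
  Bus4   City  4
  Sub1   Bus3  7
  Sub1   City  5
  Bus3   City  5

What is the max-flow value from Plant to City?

11

Augment Plant→Sub4→Bus4→City: bottleneck 4, flow now 4.
Augment Plant→Sub4→Bus3→City: bottleneck 3, flow now 7.
Augment Plant→Sub3→Sub1→City: bottleneck 2, flow now 9.
Augment Plant→Sub3→Bus3→City: bottleneck 2, flow now 11.
No augmenting path remains; maximum flow = 11.
In the residual graph, reachable from Plant: {Plant, Sub4, Sub3, Bus4, Bus3}.
Min-cut edges: Sub3→Sub1 (2), Bus4→City (4), Bus3→City (5); capacity 2 + 4 + 5 = 11.
This cut is saturated, so no flow can exceed 11.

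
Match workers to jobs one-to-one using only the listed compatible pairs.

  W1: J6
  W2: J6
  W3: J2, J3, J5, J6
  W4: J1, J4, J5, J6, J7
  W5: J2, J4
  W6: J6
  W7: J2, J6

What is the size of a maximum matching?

5

Unit-capacity flow: source→left, listed edges, right→sink; max matching = max flow.
Augmenting path W1→J6 (+1); matched 1.
Augmenting path W3→J2 (+1); matched 2.
Augmenting path W4→J1 (+1); matched 3.
Augmenting path W5→J4 (+1); matched 4.
Augmenting path W7→J2→W3→J3 (+1); matched 5.
No augmenting path remains; maximum matching = 5.
König certificate: {W3, W4, W5, W7, J6} is a vertex cover of size 5 (every listed pair touches it), so no matching can be larger.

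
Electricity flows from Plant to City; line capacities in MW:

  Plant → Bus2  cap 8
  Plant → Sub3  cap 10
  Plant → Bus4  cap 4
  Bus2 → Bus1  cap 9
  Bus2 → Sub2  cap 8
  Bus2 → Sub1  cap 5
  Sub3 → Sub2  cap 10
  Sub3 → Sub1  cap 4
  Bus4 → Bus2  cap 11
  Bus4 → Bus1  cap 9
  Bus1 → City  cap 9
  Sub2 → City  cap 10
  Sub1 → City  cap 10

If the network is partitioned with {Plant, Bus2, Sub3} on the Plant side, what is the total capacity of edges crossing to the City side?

Edges leaving {Plant, Bus2, Sub3}: Plant→Bus4 (4), Bus2→Bus1 (9), Bus2→Sub2 (8), Bus2→Sub1 (5), Sub3→Sub2 (10), Sub3→Sub1 (4).
Cut capacity = 4 + 9 + 8 + 5 + 10 + 4 = 40.

40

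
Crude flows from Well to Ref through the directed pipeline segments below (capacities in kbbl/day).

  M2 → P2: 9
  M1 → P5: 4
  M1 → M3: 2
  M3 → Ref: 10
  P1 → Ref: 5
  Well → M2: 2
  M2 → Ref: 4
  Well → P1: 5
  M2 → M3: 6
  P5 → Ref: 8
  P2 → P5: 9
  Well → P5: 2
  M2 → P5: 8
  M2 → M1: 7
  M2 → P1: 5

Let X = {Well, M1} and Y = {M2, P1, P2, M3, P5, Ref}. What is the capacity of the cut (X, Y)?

Edges leaving {Well, M1}: Well→M2 (2), Well→P1 (5), Well→P5 (2), M1→M3 (2), M1→P5 (4).
Cut capacity = 2 + 5 + 2 + 2 + 4 = 15.

15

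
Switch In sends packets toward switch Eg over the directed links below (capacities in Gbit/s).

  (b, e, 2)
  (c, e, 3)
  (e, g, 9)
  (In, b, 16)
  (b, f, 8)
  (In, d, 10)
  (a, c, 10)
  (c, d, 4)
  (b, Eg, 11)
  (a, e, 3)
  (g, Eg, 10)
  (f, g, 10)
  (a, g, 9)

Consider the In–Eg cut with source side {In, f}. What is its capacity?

Edges leaving {In, f}: In→b (16), In→d (10), f→g (10).
Cut capacity = 16 + 10 + 10 = 36.

36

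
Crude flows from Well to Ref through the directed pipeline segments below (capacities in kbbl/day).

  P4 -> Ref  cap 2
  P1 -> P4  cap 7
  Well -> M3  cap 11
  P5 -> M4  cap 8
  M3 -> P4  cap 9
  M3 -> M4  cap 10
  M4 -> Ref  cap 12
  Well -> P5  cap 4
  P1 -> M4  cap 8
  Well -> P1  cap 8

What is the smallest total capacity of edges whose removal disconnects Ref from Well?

Augment Well→P5→M4→Ref: bottleneck 4, flow now 4.
Augment Well→P1→P4→Ref: bottleneck 2, flow now 6.
Augment Well→P1→M4→Ref: bottleneck 6, flow now 12.
Augment Well→M3→M4→Ref: bottleneck 2, flow now 14.
No augmenting path remains; maximum flow = 14.
By max-flow min-cut, the minimum cut capacity equals the max flow.
In the residual graph, reachable from Well: {Well, P5, P1, M3, P4, M4}.
Min-cut edges: P4→Ref (2), M4→Ref (12); capacity 2 + 12 = 14.

14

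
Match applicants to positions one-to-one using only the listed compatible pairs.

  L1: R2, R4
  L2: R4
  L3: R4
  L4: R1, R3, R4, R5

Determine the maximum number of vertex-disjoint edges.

Unit-capacity flow: source→left, listed edges, right→sink; max matching = max flow.
Augmenting path L1→R2 (+1); matched 1.
Augmenting path L2→R4 (+1); matched 2.
Augmenting path L4→R1 (+1); matched 3.
No augmenting path remains; maximum matching = 3.
König certificate: {L1, L4, R4} is a vertex cover of size 3 (every listed pair touches it), so no matching can be larger.

3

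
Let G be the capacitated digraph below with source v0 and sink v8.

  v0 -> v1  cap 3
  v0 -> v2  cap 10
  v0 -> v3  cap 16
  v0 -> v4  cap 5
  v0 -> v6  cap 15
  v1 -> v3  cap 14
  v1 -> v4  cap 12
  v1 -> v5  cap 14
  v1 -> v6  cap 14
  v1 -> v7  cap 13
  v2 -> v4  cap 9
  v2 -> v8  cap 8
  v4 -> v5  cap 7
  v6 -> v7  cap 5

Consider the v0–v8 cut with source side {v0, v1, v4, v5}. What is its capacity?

Edges leaving {v0, v1, v4, v5}: v0→v2 (10), v0→v3 (16), v0→v6 (15), v1→v3 (14), v1→v6 (14), v1→v7 (13).
Cut capacity = 10 + 16 + 15 + 14 + 14 + 13 = 82.

82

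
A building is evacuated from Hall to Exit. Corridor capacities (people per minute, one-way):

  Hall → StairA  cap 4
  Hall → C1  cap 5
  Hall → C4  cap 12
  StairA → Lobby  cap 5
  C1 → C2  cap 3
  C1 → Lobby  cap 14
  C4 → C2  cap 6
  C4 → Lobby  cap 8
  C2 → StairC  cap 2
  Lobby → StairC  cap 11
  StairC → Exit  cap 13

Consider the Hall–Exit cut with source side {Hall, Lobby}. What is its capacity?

Edges leaving {Hall, Lobby}: Hall→StairA (4), Hall→C1 (5), Hall→C4 (12), Lobby→StairC (11).
Cut capacity = 4 + 5 + 12 + 11 = 32.

32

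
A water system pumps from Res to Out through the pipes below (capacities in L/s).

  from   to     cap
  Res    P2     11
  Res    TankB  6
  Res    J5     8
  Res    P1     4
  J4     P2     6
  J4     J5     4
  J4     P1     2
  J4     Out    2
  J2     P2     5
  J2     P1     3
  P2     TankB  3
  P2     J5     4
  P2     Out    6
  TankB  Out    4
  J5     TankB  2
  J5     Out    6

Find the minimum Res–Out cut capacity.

Augment Res→P2→Out: bottleneck 6, flow now 6.
Augment Res→TankB→Out: bottleneck 4, flow now 10.
Augment Res→J5→Out: bottleneck 6, flow now 16.
No augmenting path remains; maximum flow = 16.
By max-flow min-cut, the minimum cut capacity equals the max flow.
In the residual graph, reachable from Res: {Res, P2, TankB, J5, P1}.
Min-cut edges: P2→Out (6), TankB→Out (4), J5→Out (6); capacity 6 + 4 + 6 = 16.

16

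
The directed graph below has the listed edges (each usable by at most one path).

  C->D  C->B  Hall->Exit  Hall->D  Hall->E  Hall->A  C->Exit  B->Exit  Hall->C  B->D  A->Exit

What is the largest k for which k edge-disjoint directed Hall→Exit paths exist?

Assign every edge capacity 1; by Menger, the answer equals the max flow.
Path Hall→Exit (+1); total 1.
Path Hall→A→Exit (+1); total 2.
Path Hall→C→Exit (+1); total 3.
No residual Hall→Exit path; max flow = 3.
Certifying cut of size 3: {Hall→A, Hall→C, Hall→Exit}.

3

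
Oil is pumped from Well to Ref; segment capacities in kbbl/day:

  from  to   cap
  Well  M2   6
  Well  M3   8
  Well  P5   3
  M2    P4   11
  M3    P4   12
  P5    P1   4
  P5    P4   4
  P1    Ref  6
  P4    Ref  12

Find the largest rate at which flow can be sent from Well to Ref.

15

Augment Well→M2→P4→Ref: bottleneck 6, flow now 6.
Augment Well→M3→P4→Ref: bottleneck 6, flow now 12.
Augment Well→P5→P1→Ref: bottleneck 3, flow now 15.
No augmenting path remains; maximum flow = 15.
In the residual graph, reachable from Well: {Well, M2, M3, P4}.
Min-cut edges: Well→P5 (3), P4→Ref (12); capacity 3 + 12 = 15.
This cut is saturated, so no flow can exceed 15.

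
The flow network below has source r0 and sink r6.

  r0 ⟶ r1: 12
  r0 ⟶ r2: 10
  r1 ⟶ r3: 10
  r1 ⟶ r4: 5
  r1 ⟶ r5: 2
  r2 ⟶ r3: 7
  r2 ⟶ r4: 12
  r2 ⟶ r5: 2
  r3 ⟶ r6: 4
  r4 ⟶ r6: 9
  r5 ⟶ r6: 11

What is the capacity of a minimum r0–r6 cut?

17

Augment r0→r1→r3→r6: bottleneck 4, flow now 4.
Augment r0→r1→r4→r6: bottleneck 5, flow now 9.
Augment r0→r1→r5→r6: bottleneck 2, flow now 11.
Augment r0→r2→r4→r6: bottleneck 4, flow now 15.
Augment r0→r2→r5→r6: bottleneck 2, flow now 17.
No augmenting path remains; maximum flow = 17.
By max-flow min-cut, the minimum cut capacity equals the max flow.
In the residual graph, reachable from r0: {r0, r1, r2, r3, r4}.
Min-cut edges: r1→r5 (2), r2→r5 (2), r3→r6 (4), r4→r6 (9); capacity 2 + 2 + 4 + 9 = 17.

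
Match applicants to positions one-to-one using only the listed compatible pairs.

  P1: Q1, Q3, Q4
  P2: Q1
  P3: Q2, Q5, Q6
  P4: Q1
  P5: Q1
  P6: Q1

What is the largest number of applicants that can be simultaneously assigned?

Unit-capacity flow: source→left, listed edges, right→sink; max matching = max flow.
Augmenting path P1→Q1 (+1); matched 1.
Augmenting path P3→Q2 (+1); matched 2.
Augmenting path P2→Q1→P1→Q3 (+1); matched 3.
No augmenting path remains; maximum matching = 3.
König certificate: {P1, P3, Q1} is a vertex cover of size 3 (every listed pair touches it), so no matching can be larger.

3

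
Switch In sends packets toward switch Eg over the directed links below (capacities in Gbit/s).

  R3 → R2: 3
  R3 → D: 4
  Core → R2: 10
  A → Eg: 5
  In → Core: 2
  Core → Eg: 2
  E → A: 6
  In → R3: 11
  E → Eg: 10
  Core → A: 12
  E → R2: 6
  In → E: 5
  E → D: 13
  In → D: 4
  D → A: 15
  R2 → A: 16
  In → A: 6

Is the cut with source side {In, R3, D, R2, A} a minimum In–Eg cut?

Yes — it is a minimum cut (capacity 12).

Given cut capacity: 5 + 2 + 5 = 12.
Augment In→E→Eg: bottleneck 5, flow now 5.
Augment In→Core→Eg: bottleneck 2, flow now 7.
Augment In→A→Eg: bottleneck 5, flow now 12.
No augmenting path remains; maximum flow = 12.
Cut capacity 12 equals the max flow, so it is a minimum cut.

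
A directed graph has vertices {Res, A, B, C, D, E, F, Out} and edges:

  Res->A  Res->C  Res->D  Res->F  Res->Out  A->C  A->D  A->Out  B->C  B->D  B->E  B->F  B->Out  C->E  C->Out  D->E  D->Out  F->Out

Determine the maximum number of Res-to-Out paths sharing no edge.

5

Assign every edge capacity 1; by Menger, the answer equals the max flow.
Path Res→Out (+1); total 1.
Path Res→A→Out (+1); total 2.
Path Res→C→Out (+1); total 3.
Path Res→D→Out (+1); total 4.
Path Res→F→Out (+1); total 5.
No residual Res→Out path; max flow = 5.
Certifying cut of size 5: {Res→A, Res→C, Res→D, Res→F, Res→Out}.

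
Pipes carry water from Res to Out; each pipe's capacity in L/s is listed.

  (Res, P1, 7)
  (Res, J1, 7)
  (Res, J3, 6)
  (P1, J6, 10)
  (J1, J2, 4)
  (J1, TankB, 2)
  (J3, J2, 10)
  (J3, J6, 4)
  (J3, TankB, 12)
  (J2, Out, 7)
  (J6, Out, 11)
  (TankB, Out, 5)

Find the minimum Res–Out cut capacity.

19

Augment Res→P1→J6→Out: bottleneck 7, flow now 7.
Augment Res→J1→J2→Out: bottleneck 4, flow now 11.
Augment Res→J1→TankB→Out: bottleneck 2, flow now 13.
Augment Res→J3→J2→Out: bottleneck 3, flow now 16.
Augment Res→J3→J6→Out: bottleneck 3, flow now 19.
No augmenting path remains; maximum flow = 19.
By max-flow min-cut, the minimum cut capacity equals the max flow.
In the residual graph, reachable from Res: {Res, J1}.
Min-cut edges: Res→P1 (7), Res→J3 (6), J1→J2 (4), J1→TankB (2); capacity 7 + 6 + 4 + 2 = 19.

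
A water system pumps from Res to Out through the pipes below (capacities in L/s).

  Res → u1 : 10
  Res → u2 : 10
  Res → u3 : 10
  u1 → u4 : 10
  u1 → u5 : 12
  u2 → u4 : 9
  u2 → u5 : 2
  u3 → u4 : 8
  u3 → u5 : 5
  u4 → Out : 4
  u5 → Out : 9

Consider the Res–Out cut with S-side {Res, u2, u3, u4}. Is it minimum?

Given cut capacity: 10 + 2 + 5 + 4 = 21.
Augment Res→u1→u4→Out: bottleneck 4, flow now 4.
Augment Res→u1→u5→Out: bottleneck 6, flow now 10.
Augment Res→u2→u5→Out: bottleneck 2, flow now 12.
Augment Res→u3→u5→Out: bottleneck 1, flow now 13.
No augmenting path remains; maximum flow = 13.
In the residual graph, reachable from Res: {Res, u1, u2, u3, u4, u5}.
Min-cut edges: u4→Out (4), u5→Out (9); capacity 4 + 9 = 13.
Cut capacity 21 exceeds the max flow 13, so it is not minimum.

No — its capacity is 21, but the minimum cut has capacity 13.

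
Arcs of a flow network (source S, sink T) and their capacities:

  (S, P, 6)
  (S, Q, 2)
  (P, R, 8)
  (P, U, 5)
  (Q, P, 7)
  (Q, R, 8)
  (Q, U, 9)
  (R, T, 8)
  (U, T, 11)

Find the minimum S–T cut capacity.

8

Augment S→P→R→T: bottleneck 6, flow now 6.
Augment S→Q→R→T: bottleneck 2, flow now 8.
No augmenting path remains; maximum flow = 8.
By max-flow min-cut, the minimum cut capacity equals the max flow.
In the residual graph, reachable from S: {S}.
Min-cut edges: S→P (6), S→Q (2); capacity 6 + 2 = 8.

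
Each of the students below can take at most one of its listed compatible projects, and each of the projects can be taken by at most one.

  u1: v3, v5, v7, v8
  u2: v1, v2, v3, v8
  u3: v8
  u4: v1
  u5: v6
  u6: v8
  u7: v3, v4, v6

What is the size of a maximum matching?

6

Unit-capacity flow: source→left, listed edges, right→sink; max matching = max flow.
Augmenting path u1→v3 (+1); matched 1.
Augmenting path u2→v1 (+1); matched 2.
Augmenting path u3→v8 (+1); matched 3.
Augmenting path u5→v6 (+1); matched 4.
Augmenting path u7→v4 (+1); matched 5.
Augmenting path u4→v1→u2→v2 (+1); matched 6.
No augmenting path remains; maximum matching = 6.
König certificate: {u1, u2, u4, u5, u7, v8} is a vertex cover of size 6 (every listed pair touches it), so no matching can be larger.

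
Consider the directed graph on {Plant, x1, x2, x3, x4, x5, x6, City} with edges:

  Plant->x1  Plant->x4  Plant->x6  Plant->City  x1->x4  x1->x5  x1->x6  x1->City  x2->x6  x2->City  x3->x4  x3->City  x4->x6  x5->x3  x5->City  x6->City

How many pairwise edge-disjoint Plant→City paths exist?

Assign every edge capacity 1; by Menger, the answer equals the max flow.
Path Plant→City (+1); total 1.
Path Plant→x1→City (+1); total 2.
Path Plant→x6→City (+1); total 3.
No residual Plant→City path; max flow = 3.
Certifying cut of size 3: {Plant→City, Plant→x1, x6→City}.

3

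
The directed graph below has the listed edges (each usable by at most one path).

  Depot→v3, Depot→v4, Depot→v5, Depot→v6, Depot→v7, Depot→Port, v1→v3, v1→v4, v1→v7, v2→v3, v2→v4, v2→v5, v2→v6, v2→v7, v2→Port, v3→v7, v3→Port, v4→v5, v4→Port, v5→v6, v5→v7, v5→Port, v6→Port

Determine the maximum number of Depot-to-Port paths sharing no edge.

5

Assign every edge capacity 1; by Menger, the answer equals the max flow.
Path Depot→Port (+1); total 1.
Path Depot→v3→Port (+1); total 2.
Path Depot→v4→Port (+1); total 3.
Path Depot→v5→Port (+1); total 4.
Path Depot→v6→Port (+1); total 5.
No residual Depot→Port path; max flow = 5.
Certifying cut of size 5: {Depot→Port, Depot→v3, Depot→v4, Depot→v5, Depot→v6}.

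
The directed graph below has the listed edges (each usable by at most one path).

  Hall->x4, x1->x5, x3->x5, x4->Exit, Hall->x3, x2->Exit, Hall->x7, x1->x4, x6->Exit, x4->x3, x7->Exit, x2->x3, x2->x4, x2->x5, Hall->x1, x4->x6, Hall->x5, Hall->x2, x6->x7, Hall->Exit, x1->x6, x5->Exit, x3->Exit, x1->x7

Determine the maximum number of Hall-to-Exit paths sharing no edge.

Assign every edge capacity 1; by Menger, the answer equals the max flow.
Path Hall→Exit (+1); total 1.
Path Hall→x2→Exit (+1); total 2.
Path Hall→x3→Exit (+1); total 3.
Path Hall→x4→Exit (+1); total 4.
Path Hall→x5→Exit (+1); total 5.
Path Hall→x7→Exit (+1); total 6.
Path Hall→x1→x6→Exit (+1); total 7.
No residual Hall→Exit path; max flow = 7.
Certifying cut of size 7: {Hall→Exit, Hall→x1, Hall→x2, Hall→x3, Hall→x4, Hall→x5, Hall→x7}.

7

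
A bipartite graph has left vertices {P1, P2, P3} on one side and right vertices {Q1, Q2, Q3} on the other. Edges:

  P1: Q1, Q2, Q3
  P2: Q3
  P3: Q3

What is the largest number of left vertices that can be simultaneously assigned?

Unit-capacity flow: source→left, listed edges, right→sink; max matching = max flow.
Augmenting path P1→Q1 (+1); matched 1.
Augmenting path P2→Q3 (+1); matched 2.
No augmenting path remains; maximum matching = 2.
König certificate: {P1, Q3} is a vertex cover of size 2 (every listed pair touches it), so no matching can be larger.

2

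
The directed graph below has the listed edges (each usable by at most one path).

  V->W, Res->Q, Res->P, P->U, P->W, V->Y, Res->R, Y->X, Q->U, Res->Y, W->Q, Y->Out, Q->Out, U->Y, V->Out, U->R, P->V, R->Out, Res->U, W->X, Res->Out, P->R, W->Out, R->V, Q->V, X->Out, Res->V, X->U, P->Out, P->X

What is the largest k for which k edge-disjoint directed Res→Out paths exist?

7

Assign every edge capacity 1; by Menger, the answer equals the max flow.
Path Res→Out (+1); total 1.
Path Res→P→Out (+1); total 2.
Path Res→Q→Out (+1); total 3.
Path Res→R→Out (+1); total 4.
Path Res→V→Out (+1); total 5.
Path Res→Y→Out (+1); total 6.
Path Res→U→Y→X→Out (+1); total 7.
No residual Res→Out path; max flow = 7.
Certifying cut of size 7: {Res→Out, Res→P, Res→Q, Res→R, Res→U, Res→V, Res→Y}.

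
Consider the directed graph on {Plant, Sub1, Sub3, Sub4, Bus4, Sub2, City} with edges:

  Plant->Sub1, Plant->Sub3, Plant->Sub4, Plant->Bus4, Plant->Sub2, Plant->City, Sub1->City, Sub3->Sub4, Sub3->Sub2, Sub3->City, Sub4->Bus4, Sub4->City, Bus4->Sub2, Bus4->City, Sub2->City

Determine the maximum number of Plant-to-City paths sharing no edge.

Assign every edge capacity 1; by Menger, the answer equals the max flow.
Path Plant→City (+1); total 1.
Path Plant→Sub1→City (+1); total 2.
Path Plant→Sub3→City (+1); total 3.
Path Plant→Sub4→City (+1); total 4.
Path Plant→Bus4→City (+1); total 5.
Path Plant→Sub2→City (+1); total 6.
No residual Plant→City path; max flow = 6.
Certifying cut of size 6: {Plant→Bus4, Plant→City, Plant→Sub1, Plant→Sub2, Plant→Sub3, Plant→Sub4}.

6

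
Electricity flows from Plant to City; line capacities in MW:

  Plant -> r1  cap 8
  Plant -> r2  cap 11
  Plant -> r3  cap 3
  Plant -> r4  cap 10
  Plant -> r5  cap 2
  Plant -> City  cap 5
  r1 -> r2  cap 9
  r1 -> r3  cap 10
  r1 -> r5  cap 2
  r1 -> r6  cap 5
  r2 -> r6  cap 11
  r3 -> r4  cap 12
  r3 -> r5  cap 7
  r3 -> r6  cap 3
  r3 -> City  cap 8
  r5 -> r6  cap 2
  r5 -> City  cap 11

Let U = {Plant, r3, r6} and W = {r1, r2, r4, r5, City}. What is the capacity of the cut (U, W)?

63

Edges leaving {Plant, r3, r6}: Plant→r1 (8), Plant→r2 (11), Plant→r4 (10), Plant→r5 (2), Plant→City (5), r3→r4 (12), r3→r5 (7), r3→City (8).
Cut capacity = 8 + 11 + 10 + 2 + 5 + 12 + 7 + 8 = 63.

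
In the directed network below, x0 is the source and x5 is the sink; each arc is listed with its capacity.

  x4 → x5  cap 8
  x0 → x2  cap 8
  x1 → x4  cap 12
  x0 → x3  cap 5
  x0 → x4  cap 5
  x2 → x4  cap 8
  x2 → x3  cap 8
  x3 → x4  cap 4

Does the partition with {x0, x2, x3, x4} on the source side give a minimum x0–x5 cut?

Given cut capacity: 8 = 8.
Augment x0→x4→x5: bottleneck 5, flow now 5.
Augment x0→x2→x4→x5: bottleneck 3, flow now 8.
No augmenting path remains; maximum flow = 8.
Cut capacity 8 equals the max flow, so it is a minimum cut.

Yes — it is a minimum cut (capacity 8).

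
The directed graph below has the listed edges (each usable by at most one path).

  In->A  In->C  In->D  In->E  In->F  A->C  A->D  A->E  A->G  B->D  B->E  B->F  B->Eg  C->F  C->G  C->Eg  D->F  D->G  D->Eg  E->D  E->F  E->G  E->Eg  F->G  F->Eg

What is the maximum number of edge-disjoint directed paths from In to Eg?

Assign every edge capacity 1; by Menger, the answer equals the max flow.
Path In→C→Eg (+1); total 1.
Path In→D→Eg (+1); total 2.
Path In→E→Eg (+1); total 3.
Path In→F→Eg (+1); total 4.
No residual In→Eg path; max flow = 4.
Certifying cut of size 4: {C→Eg, D→Eg, E→Eg, F→Eg}.

4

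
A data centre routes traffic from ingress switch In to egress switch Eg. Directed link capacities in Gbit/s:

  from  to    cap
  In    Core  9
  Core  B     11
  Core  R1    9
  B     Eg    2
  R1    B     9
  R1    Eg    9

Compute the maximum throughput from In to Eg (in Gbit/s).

9

Augment In→Core→B→Eg: bottleneck 2, flow now 2.
Augment In→Core→R1→Eg: bottleneck 7, flow now 9.
No augmenting path remains; maximum flow = 9.
In the residual graph, reachable from In: {In}.
Min-cut edges: In→Core (9); capacity 9 = 9.
This cut is saturated, so no flow can exceed 9.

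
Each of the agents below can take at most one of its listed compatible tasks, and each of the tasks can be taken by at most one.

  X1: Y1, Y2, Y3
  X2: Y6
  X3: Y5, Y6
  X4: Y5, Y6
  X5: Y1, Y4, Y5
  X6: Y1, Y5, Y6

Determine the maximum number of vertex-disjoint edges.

5

Unit-capacity flow: source→left, listed edges, right→sink; max matching = max flow.
Augmenting path X1→Y1 (+1); matched 1.
Augmenting path X2→Y6 (+1); matched 2.
Augmenting path X3→Y5 (+1); matched 3.
Augmenting path X5→Y4 (+1); matched 4.
Augmenting path X6→Y1→X1→Y2 (+1); matched 5.
No augmenting path remains; maximum matching = 5.
König certificate: {X1, X5, X6, Y5, Y6} is a vertex cover of size 5 (every listed pair touches it), so no matching can be larger.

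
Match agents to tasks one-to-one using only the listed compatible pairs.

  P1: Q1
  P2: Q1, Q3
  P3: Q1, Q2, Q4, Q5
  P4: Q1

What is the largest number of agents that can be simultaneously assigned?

3

Unit-capacity flow: source→left, listed edges, right→sink; max matching = max flow.
Augmenting path P1→Q1 (+1); matched 1.
Augmenting path P2→Q3 (+1); matched 2.
Augmenting path P3→Q2 (+1); matched 3.
No augmenting path remains; maximum matching = 3.
König certificate: {P2, P3, Q1} is a vertex cover of size 3 (every listed pair touches it), so no matching can be larger.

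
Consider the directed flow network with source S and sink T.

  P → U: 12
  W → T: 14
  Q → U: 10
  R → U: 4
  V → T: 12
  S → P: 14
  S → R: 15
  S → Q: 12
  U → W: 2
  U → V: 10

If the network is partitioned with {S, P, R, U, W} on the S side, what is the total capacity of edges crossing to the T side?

36

Edges leaving {S, P, R, U, W}: S→Q (12), U→V (10), W→T (14).
Cut capacity = 12 + 10 + 14 = 36.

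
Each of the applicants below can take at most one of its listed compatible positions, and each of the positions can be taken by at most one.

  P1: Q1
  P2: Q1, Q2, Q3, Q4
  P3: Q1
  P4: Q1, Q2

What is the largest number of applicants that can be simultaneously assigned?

Unit-capacity flow: source→left, listed edges, right→sink; max matching = max flow.
Augmenting path P1→Q1 (+1); matched 1.
Augmenting path P2→Q2 (+1); matched 2.
Augmenting path P4→Q2→P2→Q3 (+1); matched 3.
No augmenting path remains; maximum matching = 3.
König certificate: {P2, P4, Q1} is a vertex cover of size 3 (every listed pair touches it), so no matching can be larger.

3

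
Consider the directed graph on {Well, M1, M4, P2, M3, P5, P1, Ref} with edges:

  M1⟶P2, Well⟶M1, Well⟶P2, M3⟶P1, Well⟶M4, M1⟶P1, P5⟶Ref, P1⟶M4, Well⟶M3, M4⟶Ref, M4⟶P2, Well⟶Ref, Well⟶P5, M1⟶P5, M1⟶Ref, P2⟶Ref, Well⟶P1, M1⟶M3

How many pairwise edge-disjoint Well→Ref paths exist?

Assign every edge capacity 1; by Menger, the answer equals the max flow.
Path Well→Ref (+1); total 1.
Path Well→M1→Ref (+1); total 2.
Path Well→M4→Ref (+1); total 3.
Path Well→P2→Ref (+1); total 4.
Path Well→P5→Ref (+1); total 5.
No residual Well→Ref path; max flow = 5.
Certifying cut of size 5: {M4→Ref, P2→Ref, Well→M1, Well→P5, Well→Ref}.

5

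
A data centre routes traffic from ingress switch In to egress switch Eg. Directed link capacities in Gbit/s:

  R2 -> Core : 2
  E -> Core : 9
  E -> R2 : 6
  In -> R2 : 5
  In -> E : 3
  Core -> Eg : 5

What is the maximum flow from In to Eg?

Augment In→R2→Core→Eg: bottleneck 2, flow now 2.
Augment In→E→Core→Eg: bottleneck 3, flow now 5.
No augmenting path remains; maximum flow = 5.
In the residual graph, reachable from In: {In, R2}.
Min-cut edges: In→E (3), R2→Core (2); capacity 3 + 2 = 5.
This cut is saturated, so no flow can exceed 5.

5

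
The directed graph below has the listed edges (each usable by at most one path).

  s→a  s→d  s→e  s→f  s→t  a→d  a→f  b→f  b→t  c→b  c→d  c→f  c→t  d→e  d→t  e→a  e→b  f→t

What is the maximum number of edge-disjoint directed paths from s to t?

Assign every edge capacity 1; by Menger, the answer equals the max flow.
Path s→t (+1); total 1.
Path s→d→t (+1); total 2.
Path s→f→t (+1); total 3.
Path s→e→b→t (+1); total 4.
No residual s→t path; max flow = 4.
Certifying cut of size 4: {d→t, e→b, f→t, s→t}.

4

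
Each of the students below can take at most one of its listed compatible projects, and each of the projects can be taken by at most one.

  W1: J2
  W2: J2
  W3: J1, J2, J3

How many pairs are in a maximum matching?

2

Unit-capacity flow: source→left, listed edges, right→sink; max matching = max flow.
Augmenting path W1→J2 (+1); matched 1.
Augmenting path W3→J1 (+1); matched 2.
No augmenting path remains; maximum matching = 2.
König certificate: {W3, J2} is a vertex cover of size 2 (every listed pair touches it), so no matching can be larger.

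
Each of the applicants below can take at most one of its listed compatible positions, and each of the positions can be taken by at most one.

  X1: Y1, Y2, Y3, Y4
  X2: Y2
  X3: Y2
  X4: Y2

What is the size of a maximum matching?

2

Unit-capacity flow: source→left, listed edges, right→sink; max matching = max flow.
Augmenting path X1→Y1 (+1); matched 1.
Augmenting path X2→Y2 (+1); matched 2.
No augmenting path remains; maximum matching = 2.
König certificate: {X1, Y2} is a vertex cover of size 2 (every listed pair touches it), so no matching can be larger.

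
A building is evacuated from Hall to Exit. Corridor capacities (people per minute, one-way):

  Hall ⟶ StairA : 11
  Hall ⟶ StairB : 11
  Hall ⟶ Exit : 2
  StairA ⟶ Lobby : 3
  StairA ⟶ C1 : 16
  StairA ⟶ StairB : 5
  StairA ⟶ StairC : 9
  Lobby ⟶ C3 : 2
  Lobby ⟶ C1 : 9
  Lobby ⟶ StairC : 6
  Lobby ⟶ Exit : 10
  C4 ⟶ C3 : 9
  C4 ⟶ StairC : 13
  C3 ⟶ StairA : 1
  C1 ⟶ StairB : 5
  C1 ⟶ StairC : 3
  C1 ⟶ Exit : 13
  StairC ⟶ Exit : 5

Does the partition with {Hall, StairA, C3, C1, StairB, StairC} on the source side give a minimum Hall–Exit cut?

Given cut capacity: 2 + 3 + 13 + 5 = 23.
Augment Hall→Exit: bottleneck 2, flow now 2.
Augment Hall→StairA→Lobby→Exit: bottleneck 3, flow now 5.
Augment Hall→StairA→C1→Exit: bottleneck 8, flow now 13.
No augmenting path remains; maximum flow = 13.
In the residual graph, reachable from Hall: {Hall, StairB}.
Min-cut edges: Hall→StairA (11), Hall→Exit (2); capacity 11 + 2 = 13.
Cut capacity 23 exceeds the max flow 13, so it is not minimum.

No — its capacity is 23, but the minimum cut has capacity 13.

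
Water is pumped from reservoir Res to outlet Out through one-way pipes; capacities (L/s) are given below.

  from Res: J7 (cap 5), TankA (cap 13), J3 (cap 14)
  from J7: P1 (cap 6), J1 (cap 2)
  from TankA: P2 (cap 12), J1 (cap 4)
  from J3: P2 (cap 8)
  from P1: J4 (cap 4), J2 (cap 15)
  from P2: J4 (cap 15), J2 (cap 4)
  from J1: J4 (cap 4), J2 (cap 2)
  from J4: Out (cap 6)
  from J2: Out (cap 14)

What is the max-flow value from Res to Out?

17

Augment Res→J7→P1→J4→Out: bottleneck 4, flow now 4.
Augment Res→J7→P1→J2→Out: bottleneck 1, flow now 5.
Augment Res→TankA→P2→J4→Out: bottleneck 2, flow now 7.
Augment Res→TankA→P2→J2→Out: bottleneck 4, flow now 11.
Augment Res→TankA→J1→J2→Out: bottleneck 2, flow now 13.
Augment Res→TankA→P2→J4→P1→J2→Out: bottleneck 4, flow now 17. (uses reverse residual edge)
No augmenting path remains; maximum flow = 17.
In the residual graph, reachable from Res: {Res, TankA, J3, P2, J1, J4}.
Min-cut edges: Res→J7 (5), P2→J2 (4), J1→J2 (2), J4→Out (6); capacity 5 + 4 + 2 + 6 = 17.
This cut is saturated, so no flow can exceed 17.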